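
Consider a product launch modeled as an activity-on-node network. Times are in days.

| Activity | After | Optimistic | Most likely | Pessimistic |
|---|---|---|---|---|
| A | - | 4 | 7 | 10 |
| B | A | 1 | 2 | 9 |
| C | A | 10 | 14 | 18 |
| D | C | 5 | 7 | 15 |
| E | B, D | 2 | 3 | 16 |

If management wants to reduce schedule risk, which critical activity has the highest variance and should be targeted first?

E

te_A = (4 + 4·7 + 10)/6 = 42/6 = 7; σ²_A = ((10−4)/6)² = 1.000
te_B = (1 + 4·2 + 9)/6 = 18/6 = 3; σ²_B = ((9−1)/6)² = 1.778
te_C = (10 + 4·14 + 18)/6 = 84/6 = 14; σ²_C = ((18−10)/6)² = 1.778
te_D = (5 + 4·7 + 15)/6 = 48/6 = 8; σ²_D = ((15−5)/6)² = 2.778
te_E = (2 + 4·3 + 16)/6 = 30/6 = 5; σ²_E = ((16−2)/6)² = 5.444

Forward pass:
ES_A = 0; EF_A = 7
ES_B = 7; EF_B = 7+3 = 10
ES_C = 7; EF_C = 7+14 = 21
ES_D = 21; EF_D = 21+8 = 29
ES_E = max(EF_B=10, EF_D=29) = 29; EF_E = 29+5 = 34
Expected project duration μ = 34 days. Critical path: A → C → D → E.

Variances on critical path: σ²_A=1.000, σ²_C=1.778, σ²_D=2.778, σ²_E=5.444.
Largest is σ²_E = 5.444.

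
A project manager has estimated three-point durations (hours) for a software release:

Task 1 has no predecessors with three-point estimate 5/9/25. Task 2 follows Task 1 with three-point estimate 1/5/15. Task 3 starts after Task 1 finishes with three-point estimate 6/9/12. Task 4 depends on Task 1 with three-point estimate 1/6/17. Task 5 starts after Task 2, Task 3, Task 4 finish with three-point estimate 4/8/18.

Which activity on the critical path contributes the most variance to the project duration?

te_Task 1 = (5 + 4·9 + 25)/6 = 66/6 = 11; σ²_Task 1 = ((25−5)/6)² = 11.111
te_Task 2 = (1 + 4·5 + 15)/6 = 36/6 = 6; σ²_Task 2 = ((15−1)/6)² = 5.444
te_Task 3 = (6 + 4·9 + 12)/6 = 54/6 = 9; σ²_Task 3 = ((12−6)/6)² = 1.000
te_Task 4 = (1 + 4·6 + 17)/6 = 42/6 = 7; σ²_Task 4 = ((17−1)/6)² = 7.111
te_Task 5 = (4 + 4·8 + 18)/6 = 54/6 = 9; σ²_Task 5 = ((18−4)/6)² = 5.444

Forward pass:
ES_Task 1 = 0; EF_Task 1 = 11
ES_Task 2 = 11; EF_Task 2 = 11+6 = 17
ES_Task 3 = 11; EF_Task 3 = 11+9 = 20
ES_Task 4 = 11; EF_Task 4 = 11+7 = 18
ES_Task 5 = max(EF_Task 2=17, EF_Task 3=20, EF_Task 4=18) = 20; EF_Task 5 = 20+9 = 29
Expected project duration μ = 29 hours. Critical path: Task 1 → Task 3 → Task 5.

Variances on critical path: σ²_Task 1=11.111, σ²_Task 3=1.000, σ²_Task 5=5.444.
Largest is σ²_Task 1 = 11.111.

Task 1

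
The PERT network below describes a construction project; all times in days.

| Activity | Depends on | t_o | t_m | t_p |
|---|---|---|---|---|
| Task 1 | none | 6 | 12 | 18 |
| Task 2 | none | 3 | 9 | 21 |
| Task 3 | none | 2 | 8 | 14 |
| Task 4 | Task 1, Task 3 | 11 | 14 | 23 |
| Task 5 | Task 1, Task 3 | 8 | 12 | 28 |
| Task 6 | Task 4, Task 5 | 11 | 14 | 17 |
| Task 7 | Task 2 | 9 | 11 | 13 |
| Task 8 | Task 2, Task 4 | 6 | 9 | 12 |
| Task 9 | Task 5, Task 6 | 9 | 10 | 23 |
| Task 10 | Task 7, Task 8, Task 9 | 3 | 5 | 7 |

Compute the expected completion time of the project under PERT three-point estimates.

te_Task 1 = (6 + 4·12 + 18)/6 = 72/6 = 12
te_Task 2 = (3 + 4·9 + 21)/6 = 60/6 = 10
te_Task 3 = (2 + 4·8 + 14)/6 = 48/6 = 8
te_Task 4 = (11 + 4·14 + 23)/6 = 90/6 = 15
te_Task 5 = (8 + 4·12 + 28)/6 = 84/6 = 14
te_Task 6 = (11 + 4·14 + 17)/6 = 84/6 = 14
te_Task 7 = (9 + 4·11 + 13)/6 = 66/6 = 11
te_Task 8 = (6 + 4·9 + 12)/6 = 54/6 = 9
te_Task 9 = (9 + 4·10 + 23)/6 = 72/6 = 12
te_Task 10 = (3 + 4·5 + 7)/6 = 30/6 = 5

Forward pass:
ES_Task 1 = 0; EF_Task 1 = 12
ES_Task 2 = 0; EF_Task 2 = 10
ES_Task 3 = 0; EF_Task 3 = 8
ES_Task 4 = max(EF_Task 1=12, EF_Task 3=8) = 12; EF_Task 4 = 12+15 = 27
ES_Task 5 = max(EF_Task 1=12, EF_Task 3=8) = 12; EF_Task 5 = 12+14 = 26
ES_Task 6 = max(EF_Task 4=27, EF_Task 5=26) = 27; EF_Task 6 = 27+14 = 41
ES_Task 7 = 10; EF_Task 7 = 10+11 = 21
ES_Task 8 = max(EF_Task 2=10, EF_Task 4=27) = 27; EF_Task 8 = 27+9 = 36
ES_Task 9 = max(EF_Task 5=26, EF_Task 6=41) = 41; EF_Task 9 = 41+12 = 53
ES_Task 10 = max(EF_Task 7=21, EF_Task 8=36, EF_Task 9=53) = 53; EF_Task 10 = 53+5 = 58
Expected project duration μ = 58 days. Critical path: Task 1 → Task 4 → Task 6 → Task 9 → Task 10.

58 days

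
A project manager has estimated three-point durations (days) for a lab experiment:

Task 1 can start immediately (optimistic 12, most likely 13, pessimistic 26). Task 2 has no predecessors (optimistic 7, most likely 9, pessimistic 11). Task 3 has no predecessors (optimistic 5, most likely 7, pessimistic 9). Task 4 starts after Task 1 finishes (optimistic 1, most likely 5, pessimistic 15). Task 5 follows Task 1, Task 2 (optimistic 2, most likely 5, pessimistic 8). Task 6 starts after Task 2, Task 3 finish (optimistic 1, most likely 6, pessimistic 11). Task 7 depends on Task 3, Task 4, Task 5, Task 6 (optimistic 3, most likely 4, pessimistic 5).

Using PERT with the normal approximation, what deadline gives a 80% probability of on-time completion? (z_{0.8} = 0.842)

te_Task 1 = (12 + 4·13 + 26)/6 = 90/6 = 15; σ²_Task 1 = ((26−12)/6)² = 5.444
te_Task 2 = (7 + 4·9 + 11)/6 = 54/6 = 9; σ²_Task 2 = ((11−7)/6)² = 0.444
te_Task 3 = (5 + 4·7 + 9)/6 = 42/6 = 7; σ²_Task 3 = ((9−5)/6)² = 0.444
te_Task 4 = (1 + 4·5 + 15)/6 = 36/6 = 6; σ²_Task 4 = ((15−1)/6)² = 5.444
te_Task 5 = (2 + 4·5 + 8)/6 = 30/6 = 5; σ²_Task 5 = ((8−2)/6)² = 1.000
te_Task 6 = (1 + 4·6 + 11)/6 = 36/6 = 6; σ²_Task 6 = ((11−1)/6)² = 2.778
te_Task 7 = (3 + 4·4 + 5)/6 = 24/6 = 4; σ²_Task 7 = ((5−3)/6)² = 0.111

Forward pass:
ES_Task 1 = 0; EF_Task 1 = 15
ES_Task 2 = 0; EF_Task 2 = 9
ES_Task 3 = 0; EF_Task 3 = 7
ES_Task 4 = 15; EF_Task 4 = 15+6 = 21
ES_Task 5 = max(EF_Task 1=15, EF_Task 2=9) = 15; EF_Task 5 = 15+5 = 20
ES_Task 6 = max(EF_Task 2=9, EF_Task 3=7) = 9; EF_Task 6 = 9+6 = 15
ES_Task 7 = max(EF_Task 3=7, EF_Task 4=21, EF_Task 5=20, EF_Task 6=15) = 21; EF_Task 7 = 21+4 = 25
Expected project duration μ = 25 days. Critical path: Task 1 → Task 4 → Task 7.

Variance along critical path = 5.444 + 5.444 + 0.111 = 11.000; σ = 3.317 days.
D = μ + z·σ = 25 + 0.842·3.317 = 27.8 days

27.8 days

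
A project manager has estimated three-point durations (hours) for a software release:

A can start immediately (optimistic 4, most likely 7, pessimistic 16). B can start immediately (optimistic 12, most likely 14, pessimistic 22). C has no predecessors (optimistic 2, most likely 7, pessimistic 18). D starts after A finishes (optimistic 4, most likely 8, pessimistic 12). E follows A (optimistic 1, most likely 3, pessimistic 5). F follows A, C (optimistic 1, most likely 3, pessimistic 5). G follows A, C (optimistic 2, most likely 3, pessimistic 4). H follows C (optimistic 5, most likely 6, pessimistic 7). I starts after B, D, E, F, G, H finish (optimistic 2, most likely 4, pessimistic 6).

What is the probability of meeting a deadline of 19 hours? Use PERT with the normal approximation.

0.344

te_A = (4 + 4·7 + 16)/6 = 48/6 = 8; σ²_A = ((16−4)/6)² = 4.000
te_B = (12 + 4·14 + 22)/6 = 90/6 = 15; σ²_B = ((22−12)/6)² = 2.778
te_C = (2 + 4·7 + 18)/6 = 48/6 = 8; σ²_C = ((18−2)/6)² = 7.111
te_D = (4 + 4·8 + 12)/6 = 48/6 = 8; σ²_D = ((12−4)/6)² = 1.778
te_E = (1 + 4·3 + 5)/6 = 18/6 = 3; σ²_E = ((5−1)/6)² = 0.444
te_F = (1 + 4·3 + 5)/6 = 18/6 = 3; σ²_F = ((5−1)/6)² = 0.444
te_G = (2 + 4·3 + 4)/6 = 18/6 = 3; σ²_G = ((4−2)/6)² = 0.111
te_H = (5 + 4·6 + 7)/6 = 36/6 = 6; σ²_H = ((7−5)/6)² = 0.111
te_I = (2 + 4·4 + 6)/6 = 24/6 = 4; σ²_I = ((6−2)/6)² = 0.444

Forward pass:
ES_A = 0; EF_A = 8
ES_B = 0; EF_B = 15
ES_C = 0; EF_C = 8
ES_D = 8; EF_D = 8+8 = 16
ES_E = 8; EF_E = 8+3 = 11
ES_F = max(EF_A=8, EF_C=8) = 8; EF_F = 8+3 = 11
ES_G = max(EF_A=8, EF_C=8) = 8; EF_G = 8+3 = 11
ES_H = 8; EF_H = 8+6 = 14
ES_I = max(EF_B=15, EF_D=16, EF_E=11, EF_F=11, EF_G=11, EF_H=14) = 16; EF_I = 16+4 = 20
Expected project duration μ = 20 hours. Critical path: A → D → I.

Variance along critical path = 4.000 + 1.778 + 0.444 = 6.222; σ = √6.222 = 2.494 hours.
Z = (19 − 20) / 2.494 = -0.401
P(T ≤ 19) = Φ(-0.401) ≈ 0.344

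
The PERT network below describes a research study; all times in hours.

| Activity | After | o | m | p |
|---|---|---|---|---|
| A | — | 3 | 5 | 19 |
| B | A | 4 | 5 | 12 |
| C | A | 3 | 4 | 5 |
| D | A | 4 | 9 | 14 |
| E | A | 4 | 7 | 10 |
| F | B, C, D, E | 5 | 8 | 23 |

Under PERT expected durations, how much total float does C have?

te_A = (3 + 4·5 + 19)/6 = 42/6 = 7
te_B = (4 + 4·5 + 12)/6 = 36/6 = 6
te_C = (3 + 4·4 + 5)/6 = 24/6 = 4
te_D = (4 + 4·9 + 14)/6 = 54/6 = 9
te_E = (4 + 4·7 + 10)/6 = 42/6 = 7
te_F = (5 + 4·8 + 23)/6 = 60/6 = 10

Forward pass:
ES_A = 0; EF_A = 7
ES_B = 7; EF_B = 7+6 = 13
ES_C = 7; EF_C = 7+4 = 11
ES_D = 7; EF_D = 7+9 = 16
ES_E = 7; EF_E = 7+7 = 14
ES_F = max(EF_B=13, EF_C=11, EF_D=16, EF_E=14) = 16; EF_F = 16+10 = 26
Expected project duration μ = 26 hours. Critical path: A → D → F.

Backward pass:
LF_F = 26; LS_F = 26−10 = 16
LF_E = LS_F = 16; LS_E = 16−7 = 9
LF_D = LS_F = 16; LS_D = 16−9 = 7
LF_C = LS_F = 16; LS_C = 16−4 = 12
LF_B = LS_F = 16; LS_B = 16−6 = 10
LF_A = min(LS_B=10, LS_C=12, LS_D=7, LS_E=9) = 7; LS_A = 7−7 = 0
Slack_C = LS_C − ES_C = 12 − 7 = 5

5 hours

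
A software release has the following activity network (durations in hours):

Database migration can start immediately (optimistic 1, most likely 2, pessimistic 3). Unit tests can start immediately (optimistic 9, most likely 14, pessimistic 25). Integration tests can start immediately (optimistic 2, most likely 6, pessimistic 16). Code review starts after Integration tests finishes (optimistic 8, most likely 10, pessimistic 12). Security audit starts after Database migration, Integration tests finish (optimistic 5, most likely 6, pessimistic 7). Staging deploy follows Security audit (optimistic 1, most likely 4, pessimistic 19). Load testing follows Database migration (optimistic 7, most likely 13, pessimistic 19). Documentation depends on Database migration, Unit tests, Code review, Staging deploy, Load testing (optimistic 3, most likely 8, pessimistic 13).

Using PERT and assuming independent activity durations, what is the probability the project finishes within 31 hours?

te_Database migration = (1 + 4·2 + 3)/6 = 12/6 = 2; σ²_Database migration = ((3−1)/6)² = 0.111
te_Unit tests = (9 + 4·14 + 25)/6 = 90/6 = 15; σ²_Unit tests = ((25−9)/6)² = 7.111
te_Integration tests = (2 + 4·6 + 16)/6 = 42/6 = 7; σ²_Integration tests = ((16−2)/6)² = 5.444
te_Code review = (8 + 4·10 + 12)/6 = 60/6 = 10; σ²_Code review = ((12−8)/6)² = 0.444
te_Security audit = (5 + 4·6 + 7)/6 = 36/6 = 6; σ²_Security audit = ((7−5)/6)² = 0.111
te_Staging deploy = (1 + 4·4 + 19)/6 = 36/6 = 6; σ²_Staging deploy = ((19−1)/6)² = 9.000
te_Load testing = (7 + 4·13 + 19)/6 = 78/6 = 13; σ²_Load testing = ((19−7)/6)² = 4.000
te_Documentation = (3 + 4·8 + 13)/6 = 48/6 = 8; σ²_Documentation = ((13−3)/6)² = 2.778

Forward pass:
ES_Database migration = 0; EF_Database migration = 2
ES_Unit tests = 0; EF_Unit tests = 15
ES_Integration tests = 0; EF_Integration tests = 7
ES_Code review = 7; EF_Code review = 7+10 = 17
ES_Security audit = max(EF_Database migration=2, EF_Integration tests=7) = 7; EF_Security audit = 7+6 = 13
ES_Staging deploy = 13; EF_Staging deploy = 13+6 = 19
ES_Load testing = 2; EF_Load testing = 2+13 = 15
ES_Documentation = max(EF_Database migration=2, EF_Unit tests=15, EF_Code review=17, EF_Staging deploy=19, EF_Load testing=15) = 19; EF_Documentation = 19+8 = 27
Expected project duration μ = 27 hours. Critical path: Integration tests → Security audit → Staging deploy → Documentation.

Variance along critical path = 5.444 + 0.111 + 9.000 + 2.778 = 17.333; σ = √17.333 = 4.163 hours.
Z = (31 − 27) / 4.163 = 0.961
P(T ≤ 31) = Φ(0.961) ≈ 0.832

0.832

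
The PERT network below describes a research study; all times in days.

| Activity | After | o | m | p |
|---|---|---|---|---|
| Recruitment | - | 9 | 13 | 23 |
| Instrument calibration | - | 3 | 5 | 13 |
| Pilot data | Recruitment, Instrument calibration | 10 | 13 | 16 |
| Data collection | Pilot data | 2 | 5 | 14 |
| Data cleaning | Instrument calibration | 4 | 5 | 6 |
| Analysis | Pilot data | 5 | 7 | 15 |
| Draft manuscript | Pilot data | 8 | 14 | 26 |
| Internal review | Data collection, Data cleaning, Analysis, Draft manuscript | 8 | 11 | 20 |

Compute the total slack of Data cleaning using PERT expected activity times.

31 days

te_Recruitment = (9 + 4·13 + 23)/6 = 84/6 = 14
te_Instrument calibration = (3 + 4·5 + 13)/6 = 36/6 = 6
te_Pilot data = (10 + 4·13 + 16)/6 = 78/6 = 13
te_Data collection = (2 + 4·5 + 14)/6 = 36/6 = 6
te_Data cleaning = (4 + 4·5 + 6)/6 = 30/6 = 5
te_Analysis = (5 + 4·7 + 15)/6 = 48/6 = 8
te_Draft manuscript = (8 + 4·14 + 26)/6 = 90/6 = 15
te_Internal review = (8 + 4·11 + 20)/6 = 72/6 = 12

Forward pass:
ES_Recruitment = 0; EF_Recruitment = 14
ES_Instrument calibration = 0; EF_Instrument calibration = 6
ES_Pilot data = max(EF_Recruitment=14, EF_Instrument calibration=6) = 14; EF_Pilot data = 14+13 = 27
ES_Data collection = 27; EF_Data collection = 27+6 = 33
ES_Data cleaning = 6; EF_Data cleaning = 6+5 = 11
ES_Analysis = 27; EF_Analysis = 27+8 = 35
ES_Draft manuscript = 27; EF_Draft manuscript = 27+15 = 42
ES_Internal review = max(EF_Data collection=33, EF_Data cleaning=11, EF_Analysis=35, EF_Draft manuscript=42) = 42; EF_Internal review = 42+12 = 54
Expected project duration μ = 54 days. Critical path: Recruitment → Pilot data → Draft manuscript → Internal review.

Backward pass:
LF_Internal review = 54; LS_Internal review = 54−12 = 42
LF_Draft manuscript = LS_Internal review = 42; LS_Draft manuscript = 42−15 = 27
LF_Analysis = LS_Internal review = 42; LS_Analysis = 42−8 = 34
LF_Data cleaning = LS_Internal review = 42; LS_Data cleaning = 42−5 = 37
LF_Data collection = LS_Internal review = 42; LS_Data collection = 42−6 = 36
LF_Pilot data = min(LS_Data collection=36, LS_Analysis=34, LS_Draft manuscript=27) = 27; LS_Pilot data = 27−13 = 14
LF_Instrument calibration = min(LS_Pilot data=14, LS_Data cleaning=37) = 14; LS_Instrument calibration = 14−6 = 8
LF_Recruitment = LS_Pilot data = 14; LS_Recruitment = 14−14 = 0
Slack_Data cleaning = LS_Data cleaning − ES_Data cleaning = 37 − 6 = 31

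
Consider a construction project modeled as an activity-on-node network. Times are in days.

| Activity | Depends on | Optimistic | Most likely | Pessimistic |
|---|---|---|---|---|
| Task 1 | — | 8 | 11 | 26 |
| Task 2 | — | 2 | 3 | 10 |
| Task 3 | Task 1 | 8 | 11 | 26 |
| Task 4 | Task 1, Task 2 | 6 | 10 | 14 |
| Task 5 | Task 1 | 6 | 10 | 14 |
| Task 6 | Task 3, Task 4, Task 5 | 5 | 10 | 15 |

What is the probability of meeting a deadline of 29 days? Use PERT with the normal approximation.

0.062

te_Task 1 = (8 + 4·11 + 26)/6 = 78/6 = 13; σ²_Task 1 = ((26−8)/6)² = 9.000
te_Task 2 = (2 + 4·3 + 10)/6 = 24/6 = 4; σ²_Task 2 = ((10−2)/6)² = 1.778
te_Task 3 = (8 + 4·11 + 26)/6 = 78/6 = 13; σ²_Task 3 = ((26−8)/6)² = 9.000
te_Task 4 = (6 + 4·10 + 14)/6 = 60/6 = 10; σ²_Task 4 = ((14−6)/6)² = 1.778
te_Task 5 = (6 + 4·10 + 14)/6 = 60/6 = 10; σ²_Task 5 = ((14−6)/6)² = 1.778
te_Task 6 = (5 + 4·10 + 15)/6 = 60/6 = 10; σ²_Task 6 = ((15−5)/6)² = 2.778

Forward pass:
ES_Task 1 = 0; EF_Task 1 = 13
ES_Task 2 = 0; EF_Task 2 = 4
ES_Task 3 = 13; EF_Task 3 = 13+13 = 26
ES_Task 4 = max(EF_Task 1=13, EF_Task 2=4) = 13; EF_Task 4 = 13+10 = 23
ES_Task 5 = 13; EF_Task 5 = 13+10 = 23
ES_Task 6 = max(EF_Task 3=26, EF_Task 4=23, EF_Task 5=23) = 26; EF_Task 6 = 26+10 = 36
Expected project duration μ = 36 days. Critical path: Task 1 → Task 3 → Task 6.

Variance along critical path = 9.000 + 9.000 + 2.778 = 20.778; σ = √20.778 = 4.558 days.
Z = (29 − 36) / 4.558 = -1.536
P(T ≤ 29) = Φ(-1.536) ≈ 0.062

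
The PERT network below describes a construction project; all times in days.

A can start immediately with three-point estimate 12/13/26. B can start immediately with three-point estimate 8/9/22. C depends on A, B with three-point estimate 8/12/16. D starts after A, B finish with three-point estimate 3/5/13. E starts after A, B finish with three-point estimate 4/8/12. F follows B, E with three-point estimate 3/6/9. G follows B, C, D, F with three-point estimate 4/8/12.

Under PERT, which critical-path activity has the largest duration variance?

A

te_A = (12 + 4·13 + 26)/6 = 90/6 = 15; σ²_A = ((26−12)/6)² = 5.444
te_B = (8 + 4·9 + 22)/6 = 66/6 = 11; σ²_B = ((22−8)/6)² = 5.444
te_C = (8 + 4·12 + 16)/6 = 72/6 = 12; σ²_C = ((16−8)/6)² = 1.778
te_D = (3 + 4·5 + 13)/6 = 36/6 = 6; σ²_D = ((13−3)/6)² = 2.778
te_E = (4 + 4·8 + 12)/6 = 48/6 = 8; σ²_E = ((12−4)/6)² = 1.778
te_F = (3 + 4·6 + 9)/6 = 36/6 = 6; σ²_F = ((9−3)/6)² = 1.000
te_G = (4 + 4·8 + 12)/6 = 48/6 = 8; σ²_G = ((12−4)/6)² = 1.778

Forward pass:
ES_A = 0; EF_A = 15
ES_B = 0; EF_B = 11
ES_C = max(EF_A=15, EF_B=11) = 15; EF_C = 15+12 = 27
ES_D = max(EF_A=15, EF_B=11) = 15; EF_D = 15+6 = 21
ES_E = max(EF_A=15, EF_B=11) = 15; EF_E = 15+8 = 23
ES_F = max(EF_B=11, EF_E=23) = 23; EF_F = 23+6 = 29
ES_G = max(EF_B=11, EF_C=27, EF_D=21, EF_F=29) = 29; EF_G = 29+8 = 37
Expected project duration μ = 37 days. Critical path: A → E → F → G.

Variances on critical path: σ²_A=5.444, σ²_E=1.778, σ²_F=1.000, σ²_G=1.778.
Largest is σ²_A = 5.444.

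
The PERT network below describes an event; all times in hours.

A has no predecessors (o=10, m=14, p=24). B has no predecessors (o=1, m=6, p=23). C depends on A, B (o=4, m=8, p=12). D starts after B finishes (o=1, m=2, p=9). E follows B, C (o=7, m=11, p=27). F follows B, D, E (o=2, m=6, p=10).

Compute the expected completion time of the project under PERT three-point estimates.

42 hours

te_A = (10 + 4·14 + 24)/6 = 90/6 = 15
te_B = (1 + 4·6 + 23)/6 = 48/6 = 8
te_C = (4 + 4·8 + 12)/6 = 48/6 = 8
te_D = (1 + 4·2 + 9)/6 = 18/6 = 3
te_E = (7 + 4·11 + 27)/6 = 78/6 = 13
te_F = (2 + 4·6 + 10)/6 = 36/6 = 6

Forward pass:
ES_A = 0; EF_A = 15
ES_B = 0; EF_B = 8
ES_C = max(EF_A=15, EF_B=8) = 15; EF_C = 15+8 = 23
ES_D = 8; EF_D = 8+3 = 11
ES_E = max(EF_B=8, EF_C=23) = 23; EF_E = 23+13 = 36
ES_F = max(EF_B=8, EF_D=11, EF_E=36) = 36; EF_F = 36+6 = 42
Expected project duration μ = 42 hours. Critical path: A → C → E → F.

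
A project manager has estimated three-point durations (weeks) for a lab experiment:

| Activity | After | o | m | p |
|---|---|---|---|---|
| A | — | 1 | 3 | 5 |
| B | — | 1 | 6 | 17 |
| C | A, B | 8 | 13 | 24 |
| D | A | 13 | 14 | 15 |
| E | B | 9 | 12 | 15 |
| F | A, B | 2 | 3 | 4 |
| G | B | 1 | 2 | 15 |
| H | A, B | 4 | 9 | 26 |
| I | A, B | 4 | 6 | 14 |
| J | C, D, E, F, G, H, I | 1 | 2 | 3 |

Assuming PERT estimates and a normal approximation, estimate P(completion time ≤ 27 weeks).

0.855

te_A = (1 + 4·3 + 5)/6 = 18/6 = 3; σ²_A = ((5−1)/6)² = 0.444
te_B = (1 + 4·6 + 17)/6 = 42/6 = 7; σ²_B = ((17−1)/6)² = 7.111
te_C = (8 + 4·13 + 24)/6 = 84/6 = 14; σ²_C = ((24−8)/6)² = 7.111
te_D = (13 + 4·14 + 15)/6 = 84/6 = 14; σ²_D = ((15−13)/6)² = 0.111
te_E = (9 + 4·12 + 15)/6 = 72/6 = 12; σ²_E = ((15−9)/6)² = 1.000
te_F = (2 + 4·3 + 4)/6 = 18/6 = 3; σ²_F = ((4−2)/6)² = 0.111
te_G = (1 + 4·2 + 15)/6 = 24/6 = 4; σ²_G = ((15−1)/6)² = 5.444
te_H = (4 + 4·9 + 26)/6 = 66/6 = 11; σ²_H = ((26−4)/6)² = 13.444
te_I = (4 + 4·6 + 14)/6 = 42/6 = 7; σ²_I = ((14−4)/6)² = 2.778
te_J = (1 + 4·2 + 3)/6 = 12/6 = 2; σ²_J = ((3−1)/6)² = 0.111

Forward pass:
ES_A = 0; EF_A = 3
ES_B = 0; EF_B = 7
ES_C = max(EF_A=3, EF_B=7) = 7; EF_C = 7+14 = 21
ES_D = 3; EF_D = 3+14 = 17
ES_E = 7; EF_E = 7+12 = 19
ES_F = max(EF_A=3, EF_B=7) = 7; EF_F = 7+3 = 10
ES_G = 7; EF_G = 7+4 = 11
ES_H = max(EF_A=3, EF_B=7) = 7; EF_H = 7+11 = 18
ES_I = max(EF_A=3, EF_B=7) = 7; EF_I = 7+7 = 14
ES_J = max(EF_C=21, EF_D=17, EF_E=19, EF_F=10, EF_G=11, EF_H=18, EF_I=14) = 21; EF_J = 21+2 = 23
Expected project duration μ = 23 weeks. Critical path: B → C → J.

Variance along critical path = 7.111 + 7.111 + 0.111 = 14.333; σ = √14.333 = 3.786 weeks.
Z = (27 − 23) / 3.786 = 1.057
P(T ≤ 27) = Φ(1.057) ≈ 0.855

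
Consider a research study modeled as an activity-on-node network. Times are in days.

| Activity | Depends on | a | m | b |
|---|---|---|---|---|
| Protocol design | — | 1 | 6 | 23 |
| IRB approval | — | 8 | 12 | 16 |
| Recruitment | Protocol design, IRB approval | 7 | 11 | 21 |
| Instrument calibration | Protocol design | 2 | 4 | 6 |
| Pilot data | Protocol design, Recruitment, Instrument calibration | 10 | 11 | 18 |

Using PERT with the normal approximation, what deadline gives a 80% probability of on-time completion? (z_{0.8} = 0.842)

38.5 days

te_Protocol design = (1 + 4·6 + 23)/6 = 48/6 = 8; σ²_Protocol design = ((23−1)/6)² = 13.444
te_IRB approval = (8 + 4·12 + 16)/6 = 72/6 = 12; σ²_IRB approval = ((16−8)/6)² = 1.778
te_Recruitment = (7 + 4·11 + 21)/6 = 72/6 = 12; σ²_Recruitment = ((21−7)/6)² = 5.444
te_Instrument calibration = (2 + 4·4 + 6)/6 = 24/6 = 4; σ²_Instrument calibration = ((6−2)/6)² = 0.444
te_Pilot data = (10 + 4·11 + 18)/6 = 72/6 = 12; σ²_Pilot data = ((18−10)/6)² = 1.778

Forward pass:
ES_Protocol design = 0; EF_Protocol design = 8
ES_IRB approval = 0; EF_IRB approval = 12
ES_Recruitment = max(EF_Protocol design=8, EF_IRB approval=12) = 12; EF_Recruitment = 12+12 = 24
ES_Instrument calibration = 8; EF_Instrument calibration = 8+4 = 12
ES_Pilot data = max(EF_Protocol design=8, EF_Recruitment=24, EF_Instrument calibration=12) = 24; EF_Pilot data = 24+12 = 36
Expected project duration μ = 36 days. Critical path: IRB approval → Recruitment → Pilot data.

Variance along critical path = 1.778 + 5.444 + 1.778 = 9.000; σ = 3.000 days.
D = μ + z·σ = 36 + 0.842·3.000 = 38.5 days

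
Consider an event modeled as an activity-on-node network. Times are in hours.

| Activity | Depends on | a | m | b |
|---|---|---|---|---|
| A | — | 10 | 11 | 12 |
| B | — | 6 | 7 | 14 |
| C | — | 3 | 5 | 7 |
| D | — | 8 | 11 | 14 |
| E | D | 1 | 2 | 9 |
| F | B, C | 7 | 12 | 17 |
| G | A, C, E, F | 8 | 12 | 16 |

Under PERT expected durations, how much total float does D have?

te_A = (10 + 4·11 + 12)/6 = 66/6 = 11
te_B = (6 + 4·7 + 14)/6 = 48/6 = 8
te_C = (3 + 4·5 + 7)/6 = 30/6 = 5
te_D = (8 + 4·11 + 14)/6 = 66/6 = 11
te_E = (1 + 4·2 + 9)/6 = 18/6 = 3
te_F = (7 + 4·12 + 17)/6 = 72/6 = 12
te_G = (8 + 4·12 + 16)/6 = 72/6 = 12

Forward pass:
ES_A = 0; EF_A = 11
ES_B = 0; EF_B = 8
ES_C = 0; EF_C = 5
ES_D = 0; EF_D = 11
ES_E = 11; EF_E = 11+3 = 14
ES_F = max(EF_B=8, EF_C=5) = 8; EF_F = 8+12 = 20
ES_G = max(EF_A=11, EF_C=5, EF_E=14, EF_F=20) = 20; EF_G = 20+12 = 32
Expected project duration μ = 32 hours. Critical path: B → F → G.

Backward pass:
LF_G = 32; LS_G = 32−12 = 20
LF_F = LS_G = 20; LS_F = 20−12 = 8
LF_E = LS_G = 20; LS_E = 20−3 = 17
LF_D = LS_E = 17; LS_D = 17−11 = 6
LF_C = min(LS_F=8, LS_G=20) = 8; LS_C = 8−5 = 3
LF_B = LS_F = 8; LS_B = 8−8 = 0
LF_A = LS_G = 20; LS_A = 20−11 = 9
Slack_D = LS_D − ES_D = 6 − 0 = 6

6 hours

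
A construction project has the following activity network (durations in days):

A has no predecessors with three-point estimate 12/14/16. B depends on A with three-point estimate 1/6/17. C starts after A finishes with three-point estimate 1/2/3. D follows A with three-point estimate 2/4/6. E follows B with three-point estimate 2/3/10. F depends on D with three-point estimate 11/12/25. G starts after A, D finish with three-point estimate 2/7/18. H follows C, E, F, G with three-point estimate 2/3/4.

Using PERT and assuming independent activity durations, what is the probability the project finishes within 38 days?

0.881

te_A = (12 + 4·14 + 16)/6 = 84/6 = 14; σ²_A = ((16−12)/6)² = 0.444
te_B = (1 + 4·6 + 17)/6 = 42/6 = 7; σ²_B = ((17−1)/6)² = 7.111
te_C = (1 + 4·2 + 3)/6 = 12/6 = 2; σ²_C = ((3−1)/6)² = 0.111
te_D = (2 + 4·4 + 6)/6 = 24/6 = 4; σ²_D = ((6−2)/6)² = 0.444
te_E = (2 + 4·3 + 10)/6 = 24/6 = 4; σ²_E = ((10−2)/6)² = 1.778
te_F = (11 + 4·12 + 25)/6 = 84/6 = 14; σ²_F = ((25−11)/6)² = 5.444
te_G = (2 + 4·7 + 18)/6 = 48/6 = 8; σ²_G = ((18−2)/6)² = 7.111
te_H = (2 + 4·3 + 4)/6 = 18/6 = 3; σ²_H = ((4−2)/6)² = 0.111

Forward pass:
ES_A = 0; EF_A = 14
ES_B = 14; EF_B = 14+7 = 21
ES_C = 14; EF_C = 14+2 = 16
ES_D = 14; EF_D = 14+4 = 18
ES_E = 21; EF_E = 21+4 = 25
ES_F = 18; EF_F = 18+14 = 32
ES_G = max(EF_A=14, EF_D=18) = 18; EF_G = 18+8 = 26
ES_H = max(EF_C=16, EF_E=25, EF_F=32, EF_G=26) = 32; EF_H = 32+3 = 35
Expected project duration μ = 35 days. Critical path: A → D → F → H.

Variance along critical path = 0.444 + 0.444 + 5.444 + 0.111 = 6.444; σ = √6.444 = 2.539 days.
Z = (38 − 35) / 2.539 = 1.182
P(T ≤ 38) = Φ(1.182) ≈ 0.881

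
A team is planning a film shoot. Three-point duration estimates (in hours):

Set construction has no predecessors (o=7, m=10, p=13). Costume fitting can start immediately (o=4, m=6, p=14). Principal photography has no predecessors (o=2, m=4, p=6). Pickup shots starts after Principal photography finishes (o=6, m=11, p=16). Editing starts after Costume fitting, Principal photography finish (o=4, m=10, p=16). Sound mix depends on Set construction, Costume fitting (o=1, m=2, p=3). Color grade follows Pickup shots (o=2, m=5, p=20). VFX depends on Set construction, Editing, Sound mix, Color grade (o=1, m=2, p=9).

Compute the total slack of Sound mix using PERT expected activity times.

te_Set construction = (7 + 4·10 + 13)/6 = 60/6 = 10
te_Costume fitting = (4 + 4·6 + 14)/6 = 42/6 = 7
te_Principal photography = (2 + 4·4 + 6)/6 = 24/6 = 4
te_Pickup shots = (6 + 4·11 + 16)/6 = 66/6 = 11
te_Editing = (4 + 4·10 + 16)/6 = 60/6 = 10
te_Sound mix = (1 + 4·2 + 3)/6 = 12/6 = 2
te_Color grade = (2 + 4·5 + 20)/6 = 42/6 = 7
te_VFX = (1 + 4·2 + 9)/6 = 18/6 = 3

Forward pass:
ES_Set construction = 0; EF_Set construction = 10
ES_Costume fitting = 0; EF_Costume fitting = 7
ES_Principal photography = 0; EF_Principal photography = 4
ES_Pickup shots = 4; EF_Pickup shots = 4+11 = 15
ES_Editing = max(EF_Costume fitting=7, EF_Principal photography=4) = 7; EF_Editing = 7+10 = 17
ES_Sound mix = max(EF_Set construction=10, EF_Costume fitting=7) = 10; EF_Sound mix = 10+2 = 12
ES_Color grade = 15; EF_Color grade = 15+7 = 22
ES_VFX = max(EF_Set construction=10, EF_Editing=17, EF_Sound mix=12, EF_Color grade=22) = 22; EF_VFX = 22+3 = 25
Expected project duration μ = 25 hours. Critical path: Principal photography → Pickup shots → Color grade → VFX.

Backward pass:
LF_VFX = 25; LS_VFX = 25−3 = 22
LF_Color grade = LS_VFX = 22; LS_Color grade = 22−7 = 15
LF_Sound mix = LS_VFX = 22; LS_Sound mix = 22−2 = 20
LF_Editing = LS_VFX = 22; LS_Editing = 22−10 = 12
LF_Pickup shots = LS_Color grade = 15; LS_Pickup shots = 15−11 = 4
LF_Principal photography = min(LS_Pickup shots=4, LS_Editing=12) = 4; LS_Principal photography = 4−4 = 0
LF_Costume fitting = min(LS_Editing=12, LS_Sound mix=20) = 12; LS_Costume fitting = 12−7 = 5
LF_Set construction = min(LS_Sound mix=20, LS_VFX=22) = 20; LS_Set construction = 20−10 = 10
Slack_Sound mix = LS_Sound mix − ES_Sound mix = 20 − 10 = 10

10 hours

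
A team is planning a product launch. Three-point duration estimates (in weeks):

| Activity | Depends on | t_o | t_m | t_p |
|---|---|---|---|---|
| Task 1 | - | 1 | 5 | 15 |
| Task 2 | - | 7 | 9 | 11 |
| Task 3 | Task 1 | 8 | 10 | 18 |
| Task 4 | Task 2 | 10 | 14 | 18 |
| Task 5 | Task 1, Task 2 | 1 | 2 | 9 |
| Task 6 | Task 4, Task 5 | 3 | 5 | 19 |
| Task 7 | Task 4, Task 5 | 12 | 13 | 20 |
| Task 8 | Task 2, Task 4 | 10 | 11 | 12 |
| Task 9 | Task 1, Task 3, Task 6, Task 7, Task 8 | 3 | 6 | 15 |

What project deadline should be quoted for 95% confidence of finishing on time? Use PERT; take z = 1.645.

48.7 weeks

te_Task 1 = (1 + 4·5 + 15)/6 = 36/6 = 6; σ²_Task 1 = ((15−1)/6)² = 5.444
te_Task 2 = (7 + 4·9 + 11)/6 = 54/6 = 9; σ²_Task 2 = ((11−7)/6)² = 0.444
te_Task 3 = (8 + 4·10 + 18)/6 = 66/6 = 11; σ²_Task 3 = ((18−8)/6)² = 2.778
te_Task 4 = (10 + 4·14 + 18)/6 = 84/6 = 14; σ²_Task 4 = ((18−10)/6)² = 1.778
te_Task 5 = (1 + 4·2 + 9)/6 = 18/6 = 3; σ²_Task 5 = ((9−1)/6)² = 1.778
te_Task 6 = (3 + 4·5 + 19)/6 = 42/6 = 7; σ²_Task 6 = ((19−3)/6)² = 7.111
te_Task 7 = (12 + 4·13 + 20)/6 = 84/6 = 14; σ²_Task 7 = ((20−12)/6)² = 1.778
te_Task 8 = (10 + 4·11 + 12)/6 = 66/6 = 11; σ²_Task 8 = ((12−10)/6)² = 0.111
te_Task 9 = (3 + 4·6 + 15)/6 = 42/6 = 7; σ²_Task 9 = ((15−3)/6)² = 4.000

Forward pass:
ES_Task 1 = 0; EF_Task 1 = 6
ES_Task 2 = 0; EF_Task 2 = 9
ES_Task 3 = 6; EF_Task 3 = 6+11 = 17
ES_Task 4 = 9; EF_Task 4 = 9+14 = 23
ES_Task 5 = max(EF_Task 1=6, EF_Task 2=9) = 9; EF_Task 5 = 9+3 = 12
ES_Task 6 = max(EF_Task 4=23, EF_Task 5=12) = 23; EF_Task 6 = 23+7 = 30
ES_Task 7 = max(EF_Task 4=23, EF_Task 5=12) = 23; EF_Task 7 = 23+14 = 37
ES_Task 8 = max(EF_Task 2=9, EF_Task 4=23) = 23; EF_Task 8 = 23+11 = 34
ES_Task 9 = max(EF_Task 1=6, EF_Task 3=17, EF_Task 6=30, EF_Task 7=37, EF_Task 8=34) = 37; EF_Task 9 = 37+7 = 44
Expected project duration μ = 44 weeks. Critical path: Task 2 → Task 4 → Task 7 → Task 9.

Variance along critical path = 0.444 + 1.778 + 1.778 + 4.000 = 8.000; σ = 2.828 weeks.
D = μ + z·σ = 44 + 1.645·2.828 = 48.7 weeks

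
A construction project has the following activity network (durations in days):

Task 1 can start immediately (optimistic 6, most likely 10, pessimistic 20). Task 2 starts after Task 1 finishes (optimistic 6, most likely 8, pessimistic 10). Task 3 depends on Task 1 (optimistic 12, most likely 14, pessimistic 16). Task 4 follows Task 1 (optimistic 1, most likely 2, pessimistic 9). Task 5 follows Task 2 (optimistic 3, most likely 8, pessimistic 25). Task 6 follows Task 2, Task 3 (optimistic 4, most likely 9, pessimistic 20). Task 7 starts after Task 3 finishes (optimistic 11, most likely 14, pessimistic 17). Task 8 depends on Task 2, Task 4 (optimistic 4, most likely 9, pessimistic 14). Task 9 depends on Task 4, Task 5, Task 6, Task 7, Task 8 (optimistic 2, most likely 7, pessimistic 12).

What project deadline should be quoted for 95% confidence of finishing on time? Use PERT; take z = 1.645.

te_Task 1 = (6 + 4·10 + 20)/6 = 66/6 = 11; σ²_Task 1 = ((20−6)/6)² = 5.444
te_Task 2 = (6 + 4·8 + 10)/6 = 48/6 = 8; σ²_Task 2 = ((10−6)/6)² = 0.444
te_Task 3 = (12 + 4·14 + 16)/6 = 84/6 = 14; σ²_Task 3 = ((16−12)/6)² = 0.444
te_Task 4 = (1 + 4·2 + 9)/6 = 18/6 = 3; σ²_Task 4 = ((9−1)/6)² = 1.778
te_Task 5 = (3 + 4·8 + 25)/6 = 60/6 = 10; σ²_Task 5 = ((25−3)/6)² = 13.444
te_Task 6 = (4 + 4·9 + 20)/6 = 60/6 = 10; σ²_Task 6 = ((20−4)/6)² = 7.111
te_Task 7 = (11 + 4·14 + 17)/6 = 84/6 = 14; σ²_Task 7 = ((17−11)/6)² = 1.000
te_Task 8 = (4 + 4·9 + 14)/6 = 54/6 = 9; σ²_Task 8 = ((14−4)/6)² = 2.778
te_Task 9 = (2 + 4·7 + 12)/6 = 42/6 = 7; σ²_Task 9 = ((12−2)/6)² = 2.778

Forward pass:
ES_Task 1 = 0; EF_Task 1 = 11
ES_Task 2 = 11; EF_Task 2 = 11+8 = 19
ES_Task 3 = 11; EF_Task 3 = 11+14 = 25
ES_Task 4 = 11; EF_Task 4 = 11+3 = 14
ES_Task 5 = 19; EF_Task 5 = 19+10 = 29
ES_Task 6 = max(EF_Task 2=19, EF_Task 3=25) = 25; EF_Task 6 = 25+10 = 35
ES_Task 7 = 25; EF_Task 7 = 25+14 = 39
ES_Task 8 = max(EF_Task 2=19, EF_Task 4=14) = 19; EF_Task 8 = 19+9 = 28
ES_Task 9 = max(EF_Task 4=14, EF_Task 5=29, EF_Task 6=35, EF_Task 7=39, EF_Task 8=28) = 39; EF_Task 9 = 39+7 = 46
Expected project duration μ = 46 days. Critical path: Task 1 → Task 3 → Task 7 → Task 9.

Variance along critical path = 5.444 + 0.444 + 1.000 + 2.778 = 9.667; σ = 3.109 days.
D = μ + z·σ = 46 + 1.645·3.109 = 51.1 days

51.1 days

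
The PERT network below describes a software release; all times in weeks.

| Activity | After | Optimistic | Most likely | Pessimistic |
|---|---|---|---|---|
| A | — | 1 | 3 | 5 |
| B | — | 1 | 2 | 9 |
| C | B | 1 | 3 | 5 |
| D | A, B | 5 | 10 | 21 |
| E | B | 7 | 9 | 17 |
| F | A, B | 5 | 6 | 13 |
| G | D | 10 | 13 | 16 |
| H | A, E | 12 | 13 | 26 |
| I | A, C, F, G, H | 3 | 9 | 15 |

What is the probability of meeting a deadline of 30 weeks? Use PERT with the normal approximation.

te_A = (1 + 4·3 + 5)/6 = 18/6 = 3; σ²_A = ((5−1)/6)² = 0.444
te_B = (1 + 4·2 + 9)/6 = 18/6 = 3; σ²_B = ((9−1)/6)² = 1.778
te_C = (1 + 4·3 + 5)/6 = 18/6 = 3; σ²_C = ((5−1)/6)² = 0.444
te_D = (5 + 4·10 + 21)/6 = 66/6 = 11; σ²_D = ((21−5)/6)² = 7.111
te_E = (7 + 4·9 + 17)/6 = 60/6 = 10; σ²_E = ((17−7)/6)² = 2.778
te_F = (5 + 4·6 + 13)/6 = 42/6 = 7; σ²_F = ((13−5)/6)² = 1.778
te_G = (10 + 4·13 + 16)/6 = 78/6 = 13; σ²_G = ((16−10)/6)² = 1.000
te_H = (12 + 4·13 + 26)/6 = 90/6 = 15; σ²_H = ((26−12)/6)² = 5.444
te_I = (3 + 4·9 + 15)/6 = 54/6 = 9; σ²_I = ((15−3)/6)² = 4.000

Forward pass:
ES_A = 0; EF_A = 3
ES_B = 0; EF_B = 3
ES_C = 3; EF_C = 3+3 = 6
ES_D = max(EF_A=3, EF_B=3) = 3; EF_D = 3+11 = 14
ES_E = 3; EF_E = 3+10 = 13
ES_F = max(EF_A=3, EF_B=3) = 3; EF_F = 3+7 = 10
ES_G = 14; EF_G = 14+13 = 27
ES_H = max(EF_A=3, EF_E=13) = 13; EF_H = 13+15 = 28
ES_I = max(EF_A=3, EF_C=6, EF_F=10, EF_G=27, EF_H=28) = 28; EF_I = 28+9 = 37
Expected project duration μ = 37 weeks. Critical path: B → E → H → I.

Variance along critical path = 1.778 + 2.778 + 5.444 + 4.000 = 14.000; σ = √14.000 = 3.742 weeks.
Z = (30 − 37) / 3.742 = -1.871
P(T ≤ 30) = Φ(-1.871) ≈ 0.031

0.031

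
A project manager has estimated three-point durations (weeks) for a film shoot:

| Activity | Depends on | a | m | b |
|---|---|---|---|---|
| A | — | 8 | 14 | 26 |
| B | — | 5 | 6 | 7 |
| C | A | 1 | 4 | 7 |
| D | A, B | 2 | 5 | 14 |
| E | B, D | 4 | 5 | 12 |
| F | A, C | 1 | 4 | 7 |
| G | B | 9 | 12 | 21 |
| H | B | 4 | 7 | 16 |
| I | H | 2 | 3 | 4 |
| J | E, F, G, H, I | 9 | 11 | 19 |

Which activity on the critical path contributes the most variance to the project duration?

A

te_A = (8 + 4·14 + 26)/6 = 90/6 = 15; σ²_A = ((26−8)/6)² = 9.000
te_B = (5 + 4·6 + 7)/6 = 36/6 = 6; σ²_B = ((7−5)/6)² = 0.111
te_C = (1 + 4·4 + 7)/6 = 24/6 = 4; σ²_C = ((7−1)/6)² = 1.000
te_D = (2 + 4·5 + 14)/6 = 36/6 = 6; σ²_D = ((14−2)/6)² = 4.000
te_E = (4 + 4·5 + 12)/6 = 36/6 = 6; σ²_E = ((12−4)/6)² = 1.778
te_F = (1 + 4·4 + 7)/6 = 24/6 = 4; σ²_F = ((7−1)/6)² = 1.000
te_G = (9 + 4·12 + 21)/6 = 78/6 = 13; σ²_G = ((21−9)/6)² = 4.000
te_H = (4 + 4·7 + 16)/6 = 48/6 = 8; σ²_H = ((16−4)/6)² = 4.000
te_I = (2 + 4·3 + 4)/6 = 18/6 = 3; σ²_I = ((4−2)/6)² = 0.111
te_J = (9 + 4·11 + 19)/6 = 72/6 = 12; σ²_J = ((19−9)/6)² = 2.778

Forward pass:
ES_A = 0; EF_A = 15
ES_B = 0; EF_B = 6
ES_C = 15; EF_C = 15+4 = 19
ES_D = max(EF_A=15, EF_B=6) = 15; EF_D = 15+6 = 21
ES_E = max(EF_B=6, EF_D=21) = 21; EF_E = 21+6 = 27
ES_F = max(EF_A=15, EF_C=19) = 19; EF_F = 19+4 = 23
ES_G = 6; EF_G = 6+13 = 19
ES_H = 6; EF_H = 6+8 = 14
ES_I = 14; EF_I = 14+3 = 17
ES_J = max(EF_E=27, EF_F=23, EF_G=19, EF_H=14, EF_I=17) = 27; EF_J = 27+12 = 39
Expected project duration μ = 39 weeks. Critical path: A → D → E → J.

Variances on critical path: σ²_A=9.000, σ²_D=4.000, σ²_E=1.778, σ²_J=2.778.
Largest is σ²_A = 9.000.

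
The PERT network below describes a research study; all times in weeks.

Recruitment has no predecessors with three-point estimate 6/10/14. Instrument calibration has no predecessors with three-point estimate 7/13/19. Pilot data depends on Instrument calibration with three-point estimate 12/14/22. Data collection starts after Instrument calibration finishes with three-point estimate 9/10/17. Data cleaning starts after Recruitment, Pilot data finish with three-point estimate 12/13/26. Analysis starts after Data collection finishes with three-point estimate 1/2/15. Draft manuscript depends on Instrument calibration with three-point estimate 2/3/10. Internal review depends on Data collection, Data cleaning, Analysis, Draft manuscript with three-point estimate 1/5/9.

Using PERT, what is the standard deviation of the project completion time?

3.74 weeks

te_Recruitment = (6 + 4·10 + 14)/6 = 60/6 = 10; σ²_Recruitment = ((14−6)/6)² = 1.778
te_Instrument calibration = (7 + 4·13 + 19)/6 = 78/6 = 13; σ²_Instrument calibration = ((19−7)/6)² = 4.000
te_Pilot data = (12 + 4·14 + 22)/6 = 90/6 = 15; σ²_Pilot data = ((22−12)/6)² = 2.778
te_Data collection = (9 + 4·10 + 17)/6 = 66/6 = 11; σ²_Data collection = ((17−9)/6)² = 1.778
te_Data cleaning = (12 + 4·13 + 26)/6 = 90/6 = 15; σ²_Data cleaning = ((26−12)/6)² = 5.444
te_Analysis = (1 + 4·2 + 15)/6 = 24/6 = 4; σ²_Analysis = ((15−1)/6)² = 5.444
te_Draft manuscript = (2 + 4·3 + 10)/6 = 24/6 = 4; σ²_Draft manuscript = ((10−2)/6)² = 1.778
te_Internal review = (1 + 4·5 + 9)/6 = 30/6 = 5; σ²_Internal review = ((9−1)/6)² = 1.778

Forward pass:
ES_Recruitment = 0; EF_Recruitment = 10
ES_Instrument calibration = 0; EF_Instrument calibration = 13
ES_Pilot data = 13; EF_Pilot data = 13+15 = 28
ES_Data collection = 13; EF_Data collection = 13+11 = 24
ES_Data cleaning = max(EF_Recruitment=10, EF_Pilot data=28) = 28; EF_Data cleaning = 28+15 = 43
ES_Analysis = 24; EF_Analysis = 24+4 = 28
ES_Draft manuscript = 13; EF_Draft manuscript = 13+4 = 17
ES_Internal review = max(EF_Data collection=24, EF_Data cleaning=43, EF_Analysis=28, EF_Draft manuscript=17) = 43; EF_Internal review = 43+5 = 48
Expected project duration μ = 48 weeks. Critical path: Instrument calibration → Pilot data → Data cleaning → Internal review.

Variance along critical path = 4.000 + 2.778 + 5.444 + 1.778 = 14.000
σ = √14.000 = 3.742 weeks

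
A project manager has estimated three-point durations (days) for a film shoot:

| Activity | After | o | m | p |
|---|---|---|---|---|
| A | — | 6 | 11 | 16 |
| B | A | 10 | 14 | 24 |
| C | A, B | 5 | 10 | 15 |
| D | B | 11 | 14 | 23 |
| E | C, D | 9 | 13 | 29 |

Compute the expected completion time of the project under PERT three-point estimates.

te_A = (6 + 4·11 + 16)/6 = 66/6 = 11
te_B = (10 + 4·14 + 24)/6 = 90/6 = 15
te_C = (5 + 4·10 + 15)/6 = 60/6 = 10
te_D = (11 + 4·14 + 23)/6 = 90/6 = 15
te_E = (9 + 4·13 + 29)/6 = 90/6 = 15

Forward pass:
ES_A = 0; EF_A = 11
ES_B = 11; EF_B = 11+15 = 26
ES_C = max(EF_A=11, EF_B=26) = 26; EF_C = 26+10 = 36
ES_D = 26; EF_D = 26+15 = 41
ES_E = max(EF_C=36, EF_D=41) = 41; EF_E = 41+15 = 56
Expected project duration μ = 56 days. Critical path: A → B → D → E.

56 days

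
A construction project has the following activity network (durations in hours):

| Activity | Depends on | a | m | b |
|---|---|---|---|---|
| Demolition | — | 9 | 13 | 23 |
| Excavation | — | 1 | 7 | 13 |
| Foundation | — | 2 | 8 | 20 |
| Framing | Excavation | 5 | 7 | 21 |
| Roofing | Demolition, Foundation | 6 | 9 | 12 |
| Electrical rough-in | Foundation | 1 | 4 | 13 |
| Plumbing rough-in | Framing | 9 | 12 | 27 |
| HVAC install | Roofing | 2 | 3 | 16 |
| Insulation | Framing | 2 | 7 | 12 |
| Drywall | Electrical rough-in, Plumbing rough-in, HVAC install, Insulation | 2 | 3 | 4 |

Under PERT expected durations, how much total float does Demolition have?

2 hours

te_Demolition = (9 + 4·13 + 23)/6 = 84/6 = 14
te_Excavation = (1 + 4·7 + 13)/6 = 42/6 = 7
te_Foundation = (2 + 4·8 + 20)/6 = 54/6 = 9
te_Framing = (5 + 4·7 + 21)/6 = 54/6 = 9
te_Roofing = (6 + 4·9 + 12)/6 = 54/6 = 9
te_Electrical rough-in = (1 + 4·4 + 13)/6 = 30/6 = 5
te_Plumbing rough-in = (9 + 4·12 + 27)/6 = 84/6 = 14
te_HVAC install = (2 + 4·3 + 16)/6 = 30/6 = 5
te_Insulation = (2 + 4·7 + 12)/6 = 42/6 = 7
te_Drywall = (2 + 4·3 + 4)/6 = 18/6 = 3

Forward pass:
ES_Demolition = 0; EF_Demolition = 14
ES_Excavation = 0; EF_Excavation = 7
ES_Foundation = 0; EF_Foundation = 9
ES_Framing = 7; EF_Framing = 7+9 = 16
ES_Roofing = max(EF_Demolition=14, EF_Foundation=9) = 14; EF_Roofing = 14+9 = 23
ES_Electrical rough-in = 9; EF_Electrical rough-in = 9+5 = 14
ES_Plumbing rough-in = 16; EF_Plumbing rough-in = 16+14 = 30
ES_HVAC install = 23; EF_HVAC install = 23+5 = 28
ES_Insulation = 16; EF_Insulation = 16+7 = 23
ES_Drywall = max(EF_Electrical rough-in=14, EF_Plumbing rough-in=30, EF_HVAC install=28, EF_Insulation=23) = 30; EF_Drywall = 30+3 = 33
Expected project duration μ = 33 hours. Critical path: Excavation → Framing → Plumbing rough-in → Drywall.

Backward pass:
LF_Drywall = 33; LS_Drywall = 33−3 = 30
LF_Insulation = LS_Drywall = 30; LS_Insulation = 30−7 = 23
LF_HVAC install = LS_Drywall = 30; LS_HVAC install = 30−5 = 25
LF_Plumbing rough-in = LS_Drywall = 30; LS_Plumbing rough-in = 30−14 = 16
LF_Electrical rough-in = LS_Drywall = 30; LS_Electrical rough-in = 30−5 = 25
LF_Roofing = LS_HVAC install = 25; LS_Roofing = 25−9 = 16
LF_Framing = min(LS_Plumbing rough-in=16, LS_Insulation=23) = 16; LS_Framing = 16−9 = 7
LF_Foundation = min(LS_Roofing=16, LS_Electrical rough-in=25) = 16; LS_Foundation = 16−9 = 7
LF_Excavation = LS_Framing = 7; LS_Excavation = 7−7 = 0
LF_Demolition = LS_Roofing = 16; LS_Demolition = 16−14 = 2
Slack_Demolition = LS_Demolition − ES_Demolition = 2 − 0 = 2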